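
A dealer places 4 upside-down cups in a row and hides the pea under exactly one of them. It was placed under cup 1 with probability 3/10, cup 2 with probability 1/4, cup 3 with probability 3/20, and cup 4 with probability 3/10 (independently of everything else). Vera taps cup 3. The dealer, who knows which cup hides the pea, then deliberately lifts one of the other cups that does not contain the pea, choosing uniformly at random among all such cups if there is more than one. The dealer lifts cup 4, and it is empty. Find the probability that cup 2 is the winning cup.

Consider each possible location of the pea in turn.
If it is under cup 1 (prior 3/10): the dealer has 2 equally likely choices, so probability 1/2; weight (3/10)·(1/2) = 3/20.
If it is under cup 2 (prior 1/4): the dealer has 2 equally likely choices, so probability 1/2; weight (1/4)·(1/2) = 1/8.
If it is under cup 3 (prior 3/20): the dealer has 3 equally likely choices, so probability 1/3; weight (3/20)·(1/3) = 1/20.
If it is under cup 4 (prior 3/10): the dealer opened cup 4, so this case is ruled out; weight (3/10)·0 = 0.
The weights sum to 13/40.
So P(the pea under cup 2 | the dealer opened cup 4) = (1/8) / (13/40) = 5/13.

5/13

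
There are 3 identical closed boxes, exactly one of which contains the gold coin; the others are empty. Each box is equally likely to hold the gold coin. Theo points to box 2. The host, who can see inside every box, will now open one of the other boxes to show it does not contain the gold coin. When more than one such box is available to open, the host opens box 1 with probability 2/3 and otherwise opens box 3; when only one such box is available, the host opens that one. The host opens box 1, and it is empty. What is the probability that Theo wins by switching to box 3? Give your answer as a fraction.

Consider each possible location of the gold coin in turn.
If it is in box 1 (prior 1/3): the host opened box 1, so this case is ruled out; weight (1/3)·0 = 0.
If it is in box 2 (prior 1/3): box 1 is available, opened with probability 2/3; weight (1/3)·(2/3) = 2/9.
If it is in box 3 (prior 1/3): only box 1 is available, probability 1; weight (1/3)·1 = 1/3.
The weights sum to 5/9.
So P(the gold coin in box 3 | the host opened box 1) = (1/3) / (5/9) = 3/5.

3/5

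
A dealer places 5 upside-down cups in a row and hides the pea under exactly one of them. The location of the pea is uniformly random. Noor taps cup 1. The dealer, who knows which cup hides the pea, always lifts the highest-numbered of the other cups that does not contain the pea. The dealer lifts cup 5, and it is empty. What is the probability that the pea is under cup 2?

1/4

Apply Bayes' rule, conditioning on where the pea actually is.
If it is under any of cups 1, 2, 3, and 4 (prior 1/5 each): cup 5 is the highest-numbered option available, probability 1; weight (1/5)·1 = 1/5 each.
If it is under cup 5 (prior 1/5): the dealer opened cup 5, so this case is ruled out; weight (1/5)·0 = 0.
The weights sum to 4/5.
So P(the pea under cup 2 | the dealer opened cup 5) = (1/5) / (4/5) = 1/4.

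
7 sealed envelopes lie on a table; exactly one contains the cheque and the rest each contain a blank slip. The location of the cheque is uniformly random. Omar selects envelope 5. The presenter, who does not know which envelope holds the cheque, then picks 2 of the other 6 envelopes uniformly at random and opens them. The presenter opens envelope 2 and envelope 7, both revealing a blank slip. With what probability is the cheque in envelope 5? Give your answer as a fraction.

1/5

Because the presenter chose which envelopes to open without knowing where the cheque is, the choice is independent of the prize location. Learning that none of the 2 opened envelopes holds the cheque simply rules out those 2 locations and leaves the remaining 5 envelopes still equally likely by symmetry.
So P(the cheque in envelope 5) = 1/5.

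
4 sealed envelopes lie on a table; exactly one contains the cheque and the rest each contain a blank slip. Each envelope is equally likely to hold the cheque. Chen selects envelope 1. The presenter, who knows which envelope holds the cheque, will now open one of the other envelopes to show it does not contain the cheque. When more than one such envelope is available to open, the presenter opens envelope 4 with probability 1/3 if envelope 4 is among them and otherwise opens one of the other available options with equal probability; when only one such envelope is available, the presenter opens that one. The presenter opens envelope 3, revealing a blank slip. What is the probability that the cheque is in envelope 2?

Consider each possible location of the cheque in turn.
If it is in envelope 1 (prior 1/4): envelope 4 is available but not opened; envelope 3 gets probability (1 − 1/3)/2 = 1/3; weight (1/4)·(1/3) = 1/12.
If it is in envelope 2 (prior 1/4): envelope 4 is available but not opened, probability 2/3; weight (1/4)·(2/3) = 1/6.
If it is in envelope 3 (prior 1/4): the presenter opened envelope 3, so this case is ruled out; weight (1/4)·0 = 0.
If it is in envelope 4 (prior 1/4): envelope 4 holds the prize so is unavailable; the presenter chooses uniformly among the 2 others, probability 1/2; weight (1/4)·(1/2) = 1/8.
The weights sum to 3/8.
So P(the cheque in envelope 2 | the presenter opened envelope 3) = (1/6) / (3/8) = 4/9.

4/9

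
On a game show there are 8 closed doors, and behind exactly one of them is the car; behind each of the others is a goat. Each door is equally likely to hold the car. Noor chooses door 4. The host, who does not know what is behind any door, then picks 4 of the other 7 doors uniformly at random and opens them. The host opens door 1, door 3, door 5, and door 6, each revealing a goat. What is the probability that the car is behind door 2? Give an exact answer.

Because the host chose which doors to open without knowing where the car is, the choice is independent of the prize location. Learning that none of the 4 opened doors holds the car simply rules out those 4 locations and leaves the remaining 4 doors still equally likely by symmetry.
So P(the car behind door 2) = 1/4.

1/4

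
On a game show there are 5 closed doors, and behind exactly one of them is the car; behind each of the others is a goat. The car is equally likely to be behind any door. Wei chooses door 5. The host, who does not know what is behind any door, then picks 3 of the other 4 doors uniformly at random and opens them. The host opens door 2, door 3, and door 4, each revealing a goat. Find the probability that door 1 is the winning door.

Condition on the true location of the car.
If it is behind either of doors 1 and 5 (prior 1/5 each): the host picks exactly this set with probability 1/4 regardless, and none is the prize; weight (1/5)·(1/4) = 1/20 each.
If it is behind any of doors 2, 3, and 4 (prior 1/5 each): that door was opened and seen not to hold the prize — ruled out; weight (1/5)·0 = 0 each.
The weights sum to 1/10.
So P(the car behind door 1 | the host opened door 2, door 3, and door 4) = (1/20) / (1/10) = 1/2.

1/2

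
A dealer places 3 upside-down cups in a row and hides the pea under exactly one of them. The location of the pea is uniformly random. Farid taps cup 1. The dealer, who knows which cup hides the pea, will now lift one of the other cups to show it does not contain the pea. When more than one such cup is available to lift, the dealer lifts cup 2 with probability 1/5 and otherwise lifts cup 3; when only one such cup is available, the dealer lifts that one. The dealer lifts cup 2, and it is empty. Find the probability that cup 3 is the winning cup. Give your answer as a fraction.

Condition on the true location of the pea.
If it is under cup 1 (prior 1/3): cup 2 is available, opened with probability 1/5; weight (1/3)·(1/5) = 1/15.
If it is under cup 2 (prior 1/3): the dealer opened cup 2, so this case is ruled out; weight (1/3)·0 = 0.
If it is under cup 3 (prior 1/3): only cup 2 is available, probability 1; weight (1/3)·1 = 1/3.
The weights sum to 2/5.
So P(the pea under cup 3 | the dealer opened cup 2) = (1/3) / (2/5) = 5/6.

5/6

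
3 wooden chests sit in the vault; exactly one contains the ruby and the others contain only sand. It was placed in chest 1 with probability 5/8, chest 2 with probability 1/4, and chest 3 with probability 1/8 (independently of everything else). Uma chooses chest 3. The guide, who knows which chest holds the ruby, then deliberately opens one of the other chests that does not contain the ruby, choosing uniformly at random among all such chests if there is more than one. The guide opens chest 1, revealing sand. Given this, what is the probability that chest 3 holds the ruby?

Consider each possible location of the ruby in turn.
If it is in chest 1 (prior 5/8): the guide opened chest 1, so this case is ruled out; weight (5/8)·0 = 0.
If it is in chest 2 (prior 1/4): the guide has no choice, probability 1; weight (1/4)·1 = 1/4.
If it is in chest 3 (prior 1/8): the guide has 2 equally likely choices, so probability 1/2; weight (1/8)·(1/2) = 1/16.
The weights sum to 5/16.
So P(the ruby in chest 3 | the guide opened chest 1) = (1/16) / (5/16) = 1/5.

1/5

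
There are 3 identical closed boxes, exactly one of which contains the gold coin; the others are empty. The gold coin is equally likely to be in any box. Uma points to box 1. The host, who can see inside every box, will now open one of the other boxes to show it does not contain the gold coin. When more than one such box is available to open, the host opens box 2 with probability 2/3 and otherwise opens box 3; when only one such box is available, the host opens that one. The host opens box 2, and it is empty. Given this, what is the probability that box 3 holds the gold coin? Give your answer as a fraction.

Consider each possible location of the gold coin in turn.
If it is in box 1 (prior 1/3): box 2 is available, opened with probability 2/3; weight (1/3)·(2/3) = 2/9.
If it is in box 2 (prior 1/3): the host opened box 2, so this case is ruled out; weight (1/3)·0 = 0.
If it is in box 3 (prior 1/3): only box 2 is available, probability 1; weight (1/3)·1 = 1/3.
The weights sum to 5/9.
So P(the gold coin in box 3 | the host opened box 2) = (1/3) / (5/9) = 3/5.

3/5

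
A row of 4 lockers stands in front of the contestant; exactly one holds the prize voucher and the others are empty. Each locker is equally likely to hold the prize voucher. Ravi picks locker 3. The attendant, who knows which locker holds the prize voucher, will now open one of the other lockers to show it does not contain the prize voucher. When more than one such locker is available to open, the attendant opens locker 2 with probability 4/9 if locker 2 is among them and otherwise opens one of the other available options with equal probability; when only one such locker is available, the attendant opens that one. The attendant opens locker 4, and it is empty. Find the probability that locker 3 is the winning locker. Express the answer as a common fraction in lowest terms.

5/24

Consider each possible location of the prize voucher in turn.
If it is in locker 1 (prior 1/4): locker 2 is available but not opened, probability 5/9; weight (1/4)·(5/9) = 5/36.
If it is in locker 2 (prior 1/4): locker 2 holds the prize so is unavailable; the attendant chooses uniformly among the 2 others, probability 1/2; weight (1/4)·(1/2) = 1/8.
If it is in locker 3 (prior 1/4): locker 2 is available but not opened; locker 4 gets probability (1 − 4/9)/2 = 5/18; weight (1/4)·(5/18) = 5/72.
If it is in locker 4 (prior 1/4): the attendant opened locker 4, so this case is ruled out; weight (1/4)·0 = 0.
The weights sum to 1/3.
So P(the prize voucher in locker 3 | the attendant opened locker 4) = (5/72) / (1/3) = 5/24.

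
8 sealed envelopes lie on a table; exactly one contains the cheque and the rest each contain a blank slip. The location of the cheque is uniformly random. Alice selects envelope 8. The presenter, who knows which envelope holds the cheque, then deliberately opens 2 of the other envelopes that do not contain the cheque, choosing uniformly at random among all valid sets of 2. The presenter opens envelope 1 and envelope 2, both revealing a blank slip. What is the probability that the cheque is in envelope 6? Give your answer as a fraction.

Consider each possible location of the cheque in turn.
If it is in either of envelopes 1 and 2 (prior 1/8 each): that envelope was opened and seen not to hold the prize — ruled out; weight (1/8)·0 = 0 each.
If it is in any of envelopes 3, 4, 5, 6, and 7 (prior 1/8 each): the presenter has 15 equally likely choices, so probability 1/15; weight (1/8)·(1/15) = 1/120 each.
If it is in envelope 8 (prior 1/8): the presenter has 21 equally likely choices, so probability 1/21; weight (1/8)·(1/21) = 1/168.
The weights sum to 1/21.
So P(the cheque in envelope 6 | the presenter opened envelope 1 and envelope 2) = (1/120) / (1/21) = 7/40.

7/40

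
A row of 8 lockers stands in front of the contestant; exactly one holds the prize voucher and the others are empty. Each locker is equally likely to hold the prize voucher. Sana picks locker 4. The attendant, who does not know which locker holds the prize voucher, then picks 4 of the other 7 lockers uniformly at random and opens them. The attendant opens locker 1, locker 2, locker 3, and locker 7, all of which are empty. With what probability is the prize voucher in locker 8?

Because the attendant chose which lockers to open without knowing where the prize voucher is, the choice is independent of the prize location. Learning that none of the 4 opened lockers holds the prize voucher simply rules out those 4 locations and leaves the remaining 4 lockers still equally likely by symmetry.
So P(the prize voucher in locker 8) = 1/4.

1/4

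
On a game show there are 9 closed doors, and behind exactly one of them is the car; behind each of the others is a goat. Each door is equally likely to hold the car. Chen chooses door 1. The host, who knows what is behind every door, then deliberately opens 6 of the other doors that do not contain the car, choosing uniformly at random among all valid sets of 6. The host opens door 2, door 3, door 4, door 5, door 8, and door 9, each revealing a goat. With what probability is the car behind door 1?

Condition on the true location of the car.
If it is behind door 1 (prior 1/9): the host has 28 equally likely choices, so probability 1/28; weight (1/9)·(1/28) = 1/252.
If it is behind any of doors 2, 3, 4, 5, 8, and 9 (prior 1/9 each): that door was opened and seen not to hold the prize — ruled out; weight (1/9)·0 = 0 each.
If it is behind either of doors 6 and 7 (prior 1/9 each): the host has 7 equally likely choices, so probability 1/7; weight (1/9)·(1/7) = 1/63 each.
The weights sum to 1/28.
So P(the car behind door 1 | the host opened door 2, door 3, door 4, door 5, door 8, and door 9) = (1/252) / (1/28) = 1/9.

1/9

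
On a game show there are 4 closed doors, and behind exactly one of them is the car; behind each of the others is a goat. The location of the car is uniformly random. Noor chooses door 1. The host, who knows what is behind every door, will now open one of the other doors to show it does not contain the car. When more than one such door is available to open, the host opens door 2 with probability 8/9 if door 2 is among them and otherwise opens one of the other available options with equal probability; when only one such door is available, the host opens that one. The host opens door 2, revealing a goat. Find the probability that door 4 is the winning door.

1/3

Consider each possible location of the car in turn.
If it is behind any of doors 1, 3, and 4 (prior 1/4 each): door 2 is available, opened with probability 8/9; weight (1/4)·(8/9) = 2/9 each.
If it is behind door 2 (prior 1/4): the host opened door 2, so this case is ruled out; weight (1/4)·0 = 0.
The weights sum to 2/3.
So P(the car behind door 4 | the host opened door 2) = (2/9) / (2/3) = 1/3.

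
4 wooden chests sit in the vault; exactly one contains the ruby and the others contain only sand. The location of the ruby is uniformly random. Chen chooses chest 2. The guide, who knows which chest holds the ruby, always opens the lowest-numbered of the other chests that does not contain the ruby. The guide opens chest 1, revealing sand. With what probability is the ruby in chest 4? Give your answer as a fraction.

1/3

Condition on the true location of the ruby.
If it is in chest 1 (prior 1/4): the guide opened chest 1, so this case is ruled out; weight (1/4)·0 = 0.
If it is in any of chests 2, 3, and 4 (prior 1/4 each): chest 1 is the lowest-numbered option available, probability 1; weight (1/4)·1 = 1/4 each.
The weights sum to 3/4.
So P(the ruby in chest 4 | the guide opened chest 1) = (1/4) / (3/4) = 1/3.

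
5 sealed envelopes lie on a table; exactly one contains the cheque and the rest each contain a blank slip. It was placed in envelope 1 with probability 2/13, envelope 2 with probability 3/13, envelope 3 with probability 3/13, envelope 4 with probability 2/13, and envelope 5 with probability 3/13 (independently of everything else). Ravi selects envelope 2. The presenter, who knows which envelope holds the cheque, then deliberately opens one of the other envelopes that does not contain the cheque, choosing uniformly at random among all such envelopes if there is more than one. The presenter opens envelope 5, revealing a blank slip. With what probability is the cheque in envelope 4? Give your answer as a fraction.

8/37

Apply Bayes' rule, conditioning on where the cheque actually is.
If it is in either of envelopes 1 and 4 (prior 2/13 each): the presenter has 3 equally likely choices, so probability 1/3; weight (2/13)·(1/3) = 2/39 each.
If it is in envelope 2 (prior 3/13): the presenter has 4 equally likely choices, so probability 1/4; weight (3/13)·(1/4) = 3/52.
If it is in envelope 3 (prior 3/13): the presenter has 3 equally likely choices, so probability 1/3; weight (3/13)·(1/3) = 1/13.
If it is in envelope 5 (prior 3/13): the presenter opened envelope 5, so this case is ruled out; weight (3/13)·0 = 0.
The weights sum to 37/156.
So P(the cheque in envelope 4 | the presenter opened envelope 5) = (2/39) / (37/156) = 8/37.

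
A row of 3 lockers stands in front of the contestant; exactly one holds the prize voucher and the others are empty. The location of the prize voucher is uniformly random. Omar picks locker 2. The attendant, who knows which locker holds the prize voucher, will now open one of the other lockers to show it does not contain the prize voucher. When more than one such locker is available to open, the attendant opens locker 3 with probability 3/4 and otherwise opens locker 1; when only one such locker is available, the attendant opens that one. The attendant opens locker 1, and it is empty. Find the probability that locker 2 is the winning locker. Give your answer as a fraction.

1/5

Consider each possible location of the prize voucher in turn.
If it is in locker 1 (prior 1/3): the attendant opened locker 1, so this case is ruled out; weight (1/3)·0 = 0.
If it is in locker 2 (prior 1/3): locker 3 is available but not opened, probability 1/4; weight (1/3)·(1/4) = 1/12.
If it is in locker 3 (prior 1/3): only locker 1 is available, probability 1; weight (1/3)·1 = 1/3.
The weights sum to 5/12.
So P(the prize voucher in locker 2 | the attendant opened locker 1) = (1/12) / (5/12) = 1/5.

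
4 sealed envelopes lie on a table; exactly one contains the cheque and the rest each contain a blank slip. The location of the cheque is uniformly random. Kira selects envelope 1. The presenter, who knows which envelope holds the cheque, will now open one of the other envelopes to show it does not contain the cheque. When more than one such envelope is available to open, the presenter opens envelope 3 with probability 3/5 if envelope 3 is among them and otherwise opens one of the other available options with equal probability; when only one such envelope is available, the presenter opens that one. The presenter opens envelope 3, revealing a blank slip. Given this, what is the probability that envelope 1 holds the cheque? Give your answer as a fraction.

1/3

Apply Bayes' rule, conditioning on where the cheque actually is.
If it is in any of envelopes 1, 2, and 4 (prior 1/4 each): envelope 3 is available, opened with probability 3/5; weight (1/4)·(3/5) = 3/20 each.
If it is in envelope 3 (prior 1/4): the presenter opened envelope 3, so this case is ruled out; weight (1/4)·0 = 0.
The weights sum to 9/20.
So P(the cheque in envelope 1 | the presenter opened envelope 3) = (3/20) / (9/20) = 1/3.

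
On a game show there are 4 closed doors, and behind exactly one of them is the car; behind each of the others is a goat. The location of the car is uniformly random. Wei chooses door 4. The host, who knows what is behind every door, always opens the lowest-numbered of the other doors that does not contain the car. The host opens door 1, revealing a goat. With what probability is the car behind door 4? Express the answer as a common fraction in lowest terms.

Condition on the true location of the car.
If it is behind door 1 (prior 1/4): the host opened door 1, so this case is ruled out; weight (1/4)·0 = 0.
If it is behind any of doors 2, 3, and 4 (prior 1/4 each): door 1 is the lowest-numbered option available, probability 1; weight (1/4)·1 = 1/4 each.
The weights sum to 3/4.
So P(the car behind door 4 | the host opened door 1) = (1/4) / (3/4) = 1/3.

1/3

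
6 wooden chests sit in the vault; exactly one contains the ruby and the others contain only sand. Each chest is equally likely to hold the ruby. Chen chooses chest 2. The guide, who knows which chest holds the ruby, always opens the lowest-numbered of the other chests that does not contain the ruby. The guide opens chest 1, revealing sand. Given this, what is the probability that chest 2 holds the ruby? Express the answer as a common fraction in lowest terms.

Apply Bayes' rule, conditioning on where the ruby actually is.
If it is in chest 1 (prior 1/6): the guide opened chest 1, so this case is ruled out; weight (1/6)·0 = 0.
If it is in any of chests 2, 3, 4, 5, and 6 (prior 1/6 each): chest 1 is the lowest-numbered option available, probability 1; weight (1/6)·1 = 1/6 each.
The weights sum to 5/6.
So P(the ruby in chest 2 | the guide opened chest 1) = (1/6) / (5/6) = 1/5.

1/5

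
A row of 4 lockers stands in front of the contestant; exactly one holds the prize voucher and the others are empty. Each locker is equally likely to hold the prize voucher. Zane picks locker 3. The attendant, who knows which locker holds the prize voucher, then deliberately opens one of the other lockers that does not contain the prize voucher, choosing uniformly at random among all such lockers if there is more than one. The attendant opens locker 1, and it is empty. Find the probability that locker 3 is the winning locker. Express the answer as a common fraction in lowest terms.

1/4

Apply Bayes' rule, conditioning on where the prize voucher actually is.
If it is in locker 1 (prior 1/4): the attendant opened locker 1, so this case is ruled out; weight (1/4)·0 = 0.
If it is in either of lockers 2 and 4 (prior 1/4 each): the attendant has 2 equally likely choices, so probability 1/2; weight (1/4)·(1/2) = 1/8 each.
If it is in locker 3 (prior 1/4): the attendant has 3 equally likely choices, so probability 1/3; weight (1/4)·(1/3) = 1/12.
The weights sum to 1/3.
So P(the prize voucher in locker 3 | the attendant opened locker 1) = (1/12) / (1/3) = 1/4.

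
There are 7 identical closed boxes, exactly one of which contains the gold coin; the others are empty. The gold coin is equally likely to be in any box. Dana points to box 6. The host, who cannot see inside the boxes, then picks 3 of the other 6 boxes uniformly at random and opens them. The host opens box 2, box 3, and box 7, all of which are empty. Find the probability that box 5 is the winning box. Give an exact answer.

Apply Bayes' rule, conditioning on where the gold coin actually is.
If it is in any of boxes 1, 4, 5, and 6 (prior 1/7 each): the host picks exactly this set with probability 1/20 regardless, and none is the prize; weight (1/7)·(1/20) = 1/140 each.
If it is in any of boxes 2, 3, and 7 (prior 1/7 each): that box was opened and seen not to hold the prize — ruled out; weight (1/7)·0 = 0 each.
The weights sum to 1/35.
So P(the gold coin in box 5 | the host opened box 2, box 3, and box 7) = (1/140) / (1/35) = 1/4.

1/4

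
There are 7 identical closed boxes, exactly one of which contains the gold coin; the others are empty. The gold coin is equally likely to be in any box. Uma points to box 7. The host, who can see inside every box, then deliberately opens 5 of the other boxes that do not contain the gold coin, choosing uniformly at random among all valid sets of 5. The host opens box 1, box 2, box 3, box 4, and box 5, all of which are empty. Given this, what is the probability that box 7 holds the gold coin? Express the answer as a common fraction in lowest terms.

1/7

Apply Bayes' rule, conditioning on where the gold coin actually is.
If it is in any of boxes 1, 2, 3, 4, and 5 (prior 1/7 each): that box was opened and seen not to hold the prize — ruled out; weight (1/7)·0 = 0 each.
If it is in box 6 (prior 1/7): the host has no choice, probability 1; weight (1/7)·1 = 1/7.
If it is in box 7 (prior 1/7): the host has 6 equally likely choices, so probability 1/6; weight (1/7)·(1/6) = 1/42.
The weights sum to 1/6.
So P(the gold coin in box 7 | the host opened box 1, box 2, box 3, box 4, and box 5) = (1/42) / (1/6) = 1/7.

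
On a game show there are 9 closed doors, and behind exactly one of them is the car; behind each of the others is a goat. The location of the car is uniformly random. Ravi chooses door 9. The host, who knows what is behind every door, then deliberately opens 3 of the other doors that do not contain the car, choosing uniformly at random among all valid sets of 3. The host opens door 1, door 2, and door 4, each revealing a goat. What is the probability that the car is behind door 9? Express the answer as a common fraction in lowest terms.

Apply Bayes' rule, conditioning on where the car actually is.
If it is behind any of doors 1, 2, and 4 (prior 1/9 each): that door was opened and seen not to hold the prize — ruled out; weight (1/9)·0 = 0 each.
If it is behind any of doors 3, 5, 6, 7, and 8 (prior 1/9 each): the host has 35 equally likely choices, so probability 1/35; weight (1/9)·(1/35) = 1/315 each.
If it is behind door 9 (prior 1/9): the host has 56 equally likely choices, so probability 1/56; weight (1/9)·(1/56) = 1/504.
The weights sum to 1/56.
So P(the car behind door 9 | the host opened door 1, door 2, and door 4) = (1/504) / (1/56) = 1/9.

1/9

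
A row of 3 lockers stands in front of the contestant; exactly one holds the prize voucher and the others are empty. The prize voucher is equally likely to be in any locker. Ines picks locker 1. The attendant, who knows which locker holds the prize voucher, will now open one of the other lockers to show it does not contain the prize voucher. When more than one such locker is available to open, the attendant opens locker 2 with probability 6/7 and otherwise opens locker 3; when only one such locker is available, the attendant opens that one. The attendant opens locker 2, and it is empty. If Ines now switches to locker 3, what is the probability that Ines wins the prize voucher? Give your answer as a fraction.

7/13

Apply Bayes' rule, conditioning on where the prize voucher actually is.
If it is in locker 1 (prior 1/3): locker 2 is available, opened with probability 6/7; weight (1/3)·(6/7) = 2/7.
If it is in locker 2 (prior 1/3): the attendant opened locker 2, so this case is ruled out; weight (1/3)·0 = 0.
If it is in locker 3 (prior 1/3): only locker 2 is available, probability 1; weight (1/3)·1 = 1/3.
The weights sum to 13/21.
So P(the prize voucher in locker 3 | the attendant opened locker 2) = (1/3) / (13/21) = 7/13.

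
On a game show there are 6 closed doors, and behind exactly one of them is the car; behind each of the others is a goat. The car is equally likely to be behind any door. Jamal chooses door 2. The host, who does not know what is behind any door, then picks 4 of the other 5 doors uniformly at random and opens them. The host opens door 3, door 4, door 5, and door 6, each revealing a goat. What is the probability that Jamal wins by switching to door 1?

1/2

Because the host chose which doors to open without knowing where the car is, the choice is independent of the prize location. Learning that none of the 4 opened doors holds the car simply rules out those 4 locations and leaves the remaining 2 doors still equally likely by symmetry.
So P(the car behind door 1) = 1/2.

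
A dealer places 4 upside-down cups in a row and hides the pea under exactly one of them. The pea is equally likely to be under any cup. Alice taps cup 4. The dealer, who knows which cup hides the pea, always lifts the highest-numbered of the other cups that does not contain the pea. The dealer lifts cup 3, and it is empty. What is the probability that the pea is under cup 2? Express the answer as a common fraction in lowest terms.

Apply Bayes' rule, conditioning on where the pea actually is.
If it is under any of cups 1, 2, and 4 (prior 1/4 each): cup 3 is the highest-numbered option available, probability 1; weight (1/4)·1 = 1/4 each.
If it is under cup 3 (prior 1/4): the dealer opened cup 3, so this case is ruled out; weight (1/4)·0 = 0.
The weights sum to 3/4.
So P(the pea under cup 2 | the dealer opened cup 3) = (1/4) / (3/4) = 1/3.

1/3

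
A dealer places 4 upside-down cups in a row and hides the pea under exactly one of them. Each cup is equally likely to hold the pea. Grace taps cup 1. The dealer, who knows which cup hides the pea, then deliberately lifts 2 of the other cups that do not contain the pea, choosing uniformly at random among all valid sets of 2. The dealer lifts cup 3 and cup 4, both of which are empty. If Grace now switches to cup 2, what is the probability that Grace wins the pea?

3/4

Consider each possible location of the pea in turn.
If it is under cup 1 (prior 1/4): the dealer has 3 equally likely choices, so probability 1/3; weight (1/4)·(1/3) = 1/12.
If it is under cup 2 (prior 1/4): the dealer has no choice, probability 1; weight (1/4)·1 = 1/4.
If it is under either of cups 3 and 4 (prior 1/4 each): that cup was opened and seen not to hold the prize — ruled out; weight (1/4)·0 = 0 each.
The weights sum to 1/3.
So P(the pea under cup 2 | the dealer opened cup 3 and cup 4) = (1/4) / (1/3) = 3/4.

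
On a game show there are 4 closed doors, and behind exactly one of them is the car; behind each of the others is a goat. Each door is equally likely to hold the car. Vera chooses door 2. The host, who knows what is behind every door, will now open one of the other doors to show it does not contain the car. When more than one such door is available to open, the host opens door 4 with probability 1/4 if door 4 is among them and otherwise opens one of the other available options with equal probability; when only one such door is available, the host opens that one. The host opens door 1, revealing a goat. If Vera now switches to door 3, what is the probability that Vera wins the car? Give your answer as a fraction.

Condition on the true location of the car.
If it is behind door 1 (prior 1/4): the host opened door 1, so this case is ruled out; weight (1/4)·0 = 0.
If it is behind door 2 (prior 1/4): door 4 is available but not opened; door 1 gets probability (1 − 1/4)/2 = 3/8; weight (1/4)·(3/8) = 3/32.
If it is behind door 3 (prior 1/4): door 4 is available but not opened, probability 3/4; weight (1/4)·(3/4) = 3/16.
If it is behind door 4 (prior 1/4): door 4 holds the prize so is unavailable; the host chooses uniformly among the 2 others, probability 1/2; weight (1/4)·(1/2) = 1/8.
The weights sum to 13/32.
So P(the car behind door 3 | the host opened door 1) = (3/16) / (13/32) = 6/13.

6/13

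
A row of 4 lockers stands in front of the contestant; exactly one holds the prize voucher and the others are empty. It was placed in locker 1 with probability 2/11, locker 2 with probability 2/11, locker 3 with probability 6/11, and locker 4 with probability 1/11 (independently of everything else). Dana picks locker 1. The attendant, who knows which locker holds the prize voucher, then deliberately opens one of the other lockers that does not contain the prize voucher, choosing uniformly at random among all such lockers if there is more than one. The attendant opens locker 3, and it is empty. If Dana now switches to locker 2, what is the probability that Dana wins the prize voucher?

Condition on the true location of the prize voucher.
If it is in locker 1 (prior 2/11): the attendant has 3 equally likely choices, so probability 1/3; weight (2/11)·(1/3) = 2/33.
If it is in locker 2 (prior 2/11): the attendant has 2 equally likely choices, so probability 1/2; weight (2/11)·(1/2) = 1/11.
If it is in locker 3 (prior 6/11): the attendant opened locker 3, so this case is ruled out; weight (6/11)·0 = 0.
If it is in locker 4 (prior 1/11): the attendant has 2 equally likely choices, so probability 1/2; weight (1/11)·(1/2) = 1/22.
The weights sum to 13/66.
So P(the prize voucher in locker 2 | the attendant opened locker 3) = (1/11) / (13/66) = 6/13.

6/13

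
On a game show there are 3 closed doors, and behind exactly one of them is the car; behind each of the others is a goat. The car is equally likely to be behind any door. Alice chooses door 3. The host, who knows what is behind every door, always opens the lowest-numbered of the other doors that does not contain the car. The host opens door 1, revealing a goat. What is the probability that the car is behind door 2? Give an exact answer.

Apply Bayes' rule, conditioning on where the car actually is.
If it is behind door 1 (prior 1/3): the host opened door 1, so this case is ruled out; weight (1/3)·0 = 0.
If it is behind either of doors 2 and 3 (prior 1/3 each): door 1 is the lowest-numbered option available, probability 1; weight (1/3)·1 = 1/3 each.
The weights sum to 2/3.
So P(the car behind door 2 | the host opened door 1) = (1/3) / (2/3) = 1/2.

1/2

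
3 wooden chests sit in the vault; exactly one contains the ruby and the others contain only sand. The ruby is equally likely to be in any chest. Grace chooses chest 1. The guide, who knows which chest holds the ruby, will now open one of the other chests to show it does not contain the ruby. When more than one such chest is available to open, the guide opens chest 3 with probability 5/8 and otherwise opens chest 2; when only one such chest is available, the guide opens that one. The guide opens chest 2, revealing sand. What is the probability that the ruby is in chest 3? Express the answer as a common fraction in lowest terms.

Consider each possible location of the ruby in turn.
If it is in chest 1 (prior 1/3): chest 3 is available but not opened, probability 3/8; weight (1/3)·(3/8) = 1/8.
If it is in chest 2 (prior 1/3): the guide opened chest 2, so this case is ruled out; weight (1/3)·0 = 0.
If it is in chest 3 (prior 1/3): only chest 2 is available, probability 1; weight (1/3)·1 = 1/3.
The weights sum to 11/24.
So P(the ruby in chest 3 | the guide opened chest 2) = (1/3) / (11/24) = 8/11.

8/11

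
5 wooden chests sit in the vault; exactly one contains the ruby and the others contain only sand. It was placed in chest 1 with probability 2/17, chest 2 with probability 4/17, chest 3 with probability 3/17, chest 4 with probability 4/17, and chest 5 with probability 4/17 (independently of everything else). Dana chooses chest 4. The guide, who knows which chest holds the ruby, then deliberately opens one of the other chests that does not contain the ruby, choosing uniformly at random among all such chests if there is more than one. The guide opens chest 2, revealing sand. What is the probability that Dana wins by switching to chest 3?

Consider each possible location of the ruby in turn.
If it is in chest 1 (prior 2/17): the guide has 3 equally likely choices, so probability 1/3; weight (2/17)·(1/3) = 2/51.
If it is in chest 2 (prior 4/17): the guide opened chest 2, so this case is ruled out; weight (4/17)·0 = 0.
If it is in chest 3 (prior 3/17): the guide has 3 equally likely choices, so probability 1/3; weight (3/17)·(1/3) = 1/17.
If it is in chest 4 (prior 4/17): the guide has 4 equally likely choices, so probability 1/4; weight (4/17)·(1/4) = 1/17.
If it is in chest 5 (prior 4/17): the guide has 3 equally likely choices, so probability 1/3; weight (4/17)·(1/3) = 4/51.
The weights sum to 4/17.
So P(the ruby in chest 3 | the guide opened chest 2) = (1/17) / (4/17) = 1/4.

1/4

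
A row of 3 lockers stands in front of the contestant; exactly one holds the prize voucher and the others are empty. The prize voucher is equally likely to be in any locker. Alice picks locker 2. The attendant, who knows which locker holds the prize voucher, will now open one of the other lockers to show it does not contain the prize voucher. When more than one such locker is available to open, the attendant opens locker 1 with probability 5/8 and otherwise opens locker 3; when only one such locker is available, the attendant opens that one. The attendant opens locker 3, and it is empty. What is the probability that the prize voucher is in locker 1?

8/11

Consider each possible location of the prize voucher in turn.
If it is in locker 1 (prior 1/3): only locker 3 is available, probability 1; weight (1/3)·1 = 1/3.
If it is in locker 2 (prior 1/3): locker 1 is available but not opened, probability 3/8; weight (1/3)·(3/8) = 1/8.
If it is in locker 3 (prior 1/3): the attendant opened locker 3, so this case is ruled out; weight (1/3)·0 = 0.
The weights sum to 11/24.
So P(the prize voucher in locker 1 | the attendant opened locker 3) = (1/3) / (11/24) = 8/11.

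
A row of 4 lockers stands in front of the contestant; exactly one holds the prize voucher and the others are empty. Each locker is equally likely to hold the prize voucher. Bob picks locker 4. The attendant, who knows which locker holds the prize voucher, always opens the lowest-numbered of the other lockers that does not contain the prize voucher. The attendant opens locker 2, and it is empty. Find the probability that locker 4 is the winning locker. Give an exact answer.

Consider each possible location of the prize voucher in turn.
If it is in locker 1 (prior 1/4): locker 2 is the lowest-numbered option available, probability 1; weight (1/4)·1 = 1/4.
If it is in locker 2 (prior 1/4): the attendant opened locker 2, so this case is ruled out; weight (1/4)·0 = 0.
If it is in either of lockers 3 and 4 (prior 1/4 each): the attendant would have opened locker 1 instead, probability 0; weight (1/4)·0 = 0 each.
The weights sum to 1/4.
So P(the prize voucher in locker 4 | the attendant opened locker 2) = 0 / (1/4) = 0.

0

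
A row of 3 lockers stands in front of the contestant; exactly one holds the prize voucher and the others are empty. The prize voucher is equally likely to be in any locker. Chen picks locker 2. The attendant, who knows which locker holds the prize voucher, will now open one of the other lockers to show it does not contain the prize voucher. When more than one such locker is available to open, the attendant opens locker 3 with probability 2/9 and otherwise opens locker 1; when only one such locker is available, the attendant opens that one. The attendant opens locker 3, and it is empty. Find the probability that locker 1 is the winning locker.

Apply Bayes' rule, conditioning on where the prize voucher actually is.
If it is in locker 1 (prior 1/3): only locker 3 is available, probability 1; weight (1/3)·1 = 1/3.
If it is in locker 2 (prior 1/3): locker 3 is available, opened with probability 2/9; weight (1/3)·(2/9) = 2/27.
If it is in locker 3 (prior 1/3): the attendant opened locker 3, so this case is ruled out; weight (1/3)·0 = 0.
The weights sum to 11/27.
So P(the prize voucher in locker 1 | the attendant opened locker 3) = (1/3) / (11/27) = 9/11.

9/11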